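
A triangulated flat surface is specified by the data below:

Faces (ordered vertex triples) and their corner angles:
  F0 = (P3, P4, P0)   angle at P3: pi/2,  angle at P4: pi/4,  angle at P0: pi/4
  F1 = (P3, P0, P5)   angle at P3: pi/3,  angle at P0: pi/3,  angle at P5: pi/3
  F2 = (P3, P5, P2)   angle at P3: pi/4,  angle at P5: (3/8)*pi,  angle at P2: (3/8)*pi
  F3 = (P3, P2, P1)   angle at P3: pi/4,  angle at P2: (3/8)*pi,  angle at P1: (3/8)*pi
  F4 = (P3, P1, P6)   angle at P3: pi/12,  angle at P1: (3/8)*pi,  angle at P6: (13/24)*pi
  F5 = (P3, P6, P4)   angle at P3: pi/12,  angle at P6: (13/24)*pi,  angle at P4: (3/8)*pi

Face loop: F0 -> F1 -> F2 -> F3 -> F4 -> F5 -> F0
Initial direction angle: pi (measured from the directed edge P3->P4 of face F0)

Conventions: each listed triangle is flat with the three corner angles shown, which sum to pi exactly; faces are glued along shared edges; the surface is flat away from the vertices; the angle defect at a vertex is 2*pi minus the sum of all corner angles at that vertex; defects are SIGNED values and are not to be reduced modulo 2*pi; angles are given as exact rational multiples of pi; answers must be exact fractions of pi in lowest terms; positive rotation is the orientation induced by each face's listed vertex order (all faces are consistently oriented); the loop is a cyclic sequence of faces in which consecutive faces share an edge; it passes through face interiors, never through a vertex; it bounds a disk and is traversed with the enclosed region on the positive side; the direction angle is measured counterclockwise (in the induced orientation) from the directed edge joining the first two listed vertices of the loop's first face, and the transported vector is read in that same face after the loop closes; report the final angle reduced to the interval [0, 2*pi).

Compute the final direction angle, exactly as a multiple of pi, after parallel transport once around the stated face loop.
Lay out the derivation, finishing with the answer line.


enclosed vertex P3: corner angles sum to (3/2)*pi, defect = 2*pi - (3/2)*pi = pi/2
summing the enclosed defects onto the initial angle, mod 2*pi in the induced orientation:
final angle = pi + pi/2 = (3/2)*pi (mod 2*pi)

Answer: final direction angle = (3/2)*pi


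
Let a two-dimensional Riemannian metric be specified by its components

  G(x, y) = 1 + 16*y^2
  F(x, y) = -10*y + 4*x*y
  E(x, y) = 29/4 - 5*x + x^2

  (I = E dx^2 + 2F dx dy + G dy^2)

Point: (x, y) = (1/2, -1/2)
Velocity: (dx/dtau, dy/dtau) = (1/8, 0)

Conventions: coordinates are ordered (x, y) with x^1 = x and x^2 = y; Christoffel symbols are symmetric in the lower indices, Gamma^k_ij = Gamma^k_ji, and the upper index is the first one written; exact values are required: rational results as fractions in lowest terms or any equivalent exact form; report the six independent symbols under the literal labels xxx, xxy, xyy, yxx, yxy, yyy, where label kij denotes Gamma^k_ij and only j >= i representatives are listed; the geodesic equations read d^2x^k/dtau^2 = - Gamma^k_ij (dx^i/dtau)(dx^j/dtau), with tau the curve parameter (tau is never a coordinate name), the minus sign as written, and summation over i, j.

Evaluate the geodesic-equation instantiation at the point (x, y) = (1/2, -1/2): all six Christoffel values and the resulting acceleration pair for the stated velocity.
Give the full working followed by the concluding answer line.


E = 5, F = 4, G = 5 at the point
E_x = -4, E_y = 0, F_x = -2, F_y = -8, G_x = 0, G_y = -16
EG - F^2 = 9;  g^inv = (1/9) * [[5, -4], [-4, 5]]
first-kind symbols [ij,l] = (1/2)(d_i g_jl + d_j g_il - d_l g_ij): [xx,x] = E_x/2 = -2, [xx,y] = F_x - E_y/2 = -2, [xy,x] = E_y/2 = 0, [xy,y] = G_x/2 = 0, [yy,x] = F_y - G_x/2 = -8, [yy,y] = G_y/2 = -8
Gamma^x_ij = (G*[ij,x] - F*[ij,y])/(EG - F^2), Gamma^y_ij = (E*[ij,y] - F*[ij,x])/(EG - F^2)
Gamma_xxx = -2/9, Gamma_xxy = 0, Gamma_xyy = -8/9, Gamma_yxx = -2/9, Gamma_yxy = 0, Gamma_yyy = -8/9
d^2x/dtau^2 = -(Gamma_xxx*(1/8)^2 + 2*Gamma_xxy*(1/8)*(0) + Gamma_xyy*(0)^2) = 1/288
d^2y/dtau^2 = -(Gamma_yxx*(1/8)^2 + 2*Gamma_yxy*(1/8)*(0) + Gamma_yyy*(0)^2) = 1/288

Answer: Gamma_xxx = -2/9, Gamma_xxy = 0, Gamma_xyy = -8/9, Gamma_yxx = -2/9, Gamma_yxy = 0, Gamma_yyy = -8/9; accelerations (d^2x/dtau^2, d^2y/dtau^2) = (1/288, 1/288)


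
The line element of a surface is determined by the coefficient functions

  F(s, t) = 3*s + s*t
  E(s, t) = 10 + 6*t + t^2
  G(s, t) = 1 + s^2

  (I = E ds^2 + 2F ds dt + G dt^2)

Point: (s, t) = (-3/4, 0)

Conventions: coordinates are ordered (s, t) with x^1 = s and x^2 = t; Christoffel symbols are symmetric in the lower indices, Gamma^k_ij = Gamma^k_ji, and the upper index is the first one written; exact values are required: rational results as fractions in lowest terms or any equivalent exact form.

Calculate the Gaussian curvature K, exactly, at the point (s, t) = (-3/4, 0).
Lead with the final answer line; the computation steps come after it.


Answer: K = -256/28561

E = 10, F = -9/4, G = 25/16, EG - F^2 = 169/16 at the point
E_s = 0, E_t = 6, F_s = 3, F_t = -3/4, G_s = -3/2, G_t = 0
E_tt = 2, F_st = 1, G_ss = 2
Apply the Brioschi formula K = (det M1 - det M2)/(EG - F^2)^2 over the derivative matrices of E, F, G.
M1 = [[-E_tt/2 + F_st - G_ss/2, E_s/2, F_s - E_t/2], [F_t - G_s/2, E, F], [G_t/2, F, G]] = [[-1, 0, 0], [0, 10, -9/4], [0, -9/4, 25/16]]; det M1 = -169/16
M2 = [[0, E_t/2, G_s/2], [E_t/2, E, F], [G_s/2, F, G]] = [[0, 3, -3/4], [3, 10, -9/4], [-3/4, -9/4, 25/16]]; det M2 = -153/16
det M1 - det M2 = -1; K = -1 / (169/16)^2 = -256/28561


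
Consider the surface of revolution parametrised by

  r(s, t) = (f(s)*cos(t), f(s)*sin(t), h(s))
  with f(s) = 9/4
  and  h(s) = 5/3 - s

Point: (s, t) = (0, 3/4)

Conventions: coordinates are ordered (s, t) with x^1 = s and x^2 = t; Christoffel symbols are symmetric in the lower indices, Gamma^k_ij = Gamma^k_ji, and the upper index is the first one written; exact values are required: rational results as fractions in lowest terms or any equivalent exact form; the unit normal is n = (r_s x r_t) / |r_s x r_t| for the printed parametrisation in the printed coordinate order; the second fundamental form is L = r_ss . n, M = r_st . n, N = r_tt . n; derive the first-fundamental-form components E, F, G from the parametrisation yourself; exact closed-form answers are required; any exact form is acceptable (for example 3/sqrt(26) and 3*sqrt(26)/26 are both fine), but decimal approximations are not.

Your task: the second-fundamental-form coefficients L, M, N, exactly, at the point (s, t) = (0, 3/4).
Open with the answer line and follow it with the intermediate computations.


Answer: L = 0, M = 0, N = -9/4

f = 9/4, f' = 0, f'' = 0, h' = -1, h'' = 0
E = 1, F = 0, G = 81/16; answer radicand W^2 = 1
unnormalised second-form numerators: l = 0, m = 0, n = -9/4; L = l/sqrt(1), and similarly M = m/sqrt(W^2), N = n/sqrt(W^2)


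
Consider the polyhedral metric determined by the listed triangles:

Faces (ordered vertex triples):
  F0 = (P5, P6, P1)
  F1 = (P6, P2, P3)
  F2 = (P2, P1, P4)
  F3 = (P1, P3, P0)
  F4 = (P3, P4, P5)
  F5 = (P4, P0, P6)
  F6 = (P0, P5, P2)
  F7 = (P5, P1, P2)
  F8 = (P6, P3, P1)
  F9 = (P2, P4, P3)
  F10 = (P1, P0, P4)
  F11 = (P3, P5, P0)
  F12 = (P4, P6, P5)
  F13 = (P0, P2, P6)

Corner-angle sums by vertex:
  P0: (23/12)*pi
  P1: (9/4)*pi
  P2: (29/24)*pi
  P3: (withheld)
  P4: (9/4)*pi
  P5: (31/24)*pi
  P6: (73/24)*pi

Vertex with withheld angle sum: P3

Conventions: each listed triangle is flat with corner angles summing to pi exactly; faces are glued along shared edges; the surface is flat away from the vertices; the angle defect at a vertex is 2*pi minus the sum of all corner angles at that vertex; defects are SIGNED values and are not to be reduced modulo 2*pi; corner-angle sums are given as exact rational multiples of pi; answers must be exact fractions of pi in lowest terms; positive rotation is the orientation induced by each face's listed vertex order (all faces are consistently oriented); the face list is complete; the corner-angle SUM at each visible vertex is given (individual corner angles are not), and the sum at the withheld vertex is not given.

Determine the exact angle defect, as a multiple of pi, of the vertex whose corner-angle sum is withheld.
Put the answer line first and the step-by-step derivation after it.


Answer: defect(P3) = -pi/24

V = 7, E = 21, F = 14; chi = V - E + F = 0
Gauss-Bonnet: total defect = 2*pi*chi = 0; visible defects sum to pi/24


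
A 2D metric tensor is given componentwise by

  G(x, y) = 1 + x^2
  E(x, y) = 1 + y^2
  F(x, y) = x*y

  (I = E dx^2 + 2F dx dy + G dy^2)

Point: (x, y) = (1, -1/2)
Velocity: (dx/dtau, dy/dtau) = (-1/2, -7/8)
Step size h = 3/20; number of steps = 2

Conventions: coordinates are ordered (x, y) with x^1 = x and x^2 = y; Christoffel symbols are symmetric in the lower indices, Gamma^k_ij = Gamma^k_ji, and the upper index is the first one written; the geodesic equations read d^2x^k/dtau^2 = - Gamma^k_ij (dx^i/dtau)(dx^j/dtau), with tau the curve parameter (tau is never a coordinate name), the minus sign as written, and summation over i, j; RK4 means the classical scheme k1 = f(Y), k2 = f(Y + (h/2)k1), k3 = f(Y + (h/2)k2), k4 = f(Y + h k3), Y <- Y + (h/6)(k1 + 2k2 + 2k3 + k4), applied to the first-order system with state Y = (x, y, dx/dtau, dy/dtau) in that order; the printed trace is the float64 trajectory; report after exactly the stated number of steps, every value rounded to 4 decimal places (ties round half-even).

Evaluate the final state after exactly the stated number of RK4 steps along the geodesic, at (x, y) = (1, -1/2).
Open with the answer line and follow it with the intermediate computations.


Answer: x = 0.8602, y = -0.7790, dx/dtau = -0.4275, dy/dtau = -0.9811

f(Y) = (dx/dtau, dy/dtau, -Gamma^x_ij Y'^i Y'^j, -Gamma^y_ij Y'^i Y'^j) with the Gammas evaluated at the stage position; h = 0.150000; intermediate values shown to 6 dp
step 0: x = 1.0000, y = -0.5000, dx/dtau = -0.5000, dy/dtau = -0.8750
step 1:
  k1: at (x, y) = (1.000000, -0.500000), (dx/dtau, dy/dtau) = (-0.500000, -0.875000); Gamma_xxx = 0.000000, Gamma_xxy = -0.222222, Gamma_xyy = 0.000000, Gamma_yxx = 0.000000, Gamma_yxy = 0.444444, Gamma_yyy = 0.000000; k1 = (-0.500000, -0.875000, 0.194444, -0.388889)
  k2: at (x, y) = (0.962500, -0.565625), (dx/dtau, dy/dtau) = (-0.485417, -0.904167); Gamma_xxx = 0.000000, Gamma_xxy = -0.251799, Gamma_xyy = 0.000000, Gamma_yxx = 0.000000, Gamma_yxy = 0.428475, Gamma_yyy = 0.000000; k2 = (-0.485417, -0.904167, 0.221028, -0.376113)
  k3: at (x, y) = (0.963594, -0.567813), (dx/dtau, dy/dtau) = (-0.483423, -0.903209); Gamma_xxx = 0.000000, Gamma_xxy = -0.252258, Gamma_xyy = 0.000000, Gamma_yxx = 0.000000, Gamma_yxy = 0.428088, Gamma_yyy = 0.000000; k3 = (-0.483423, -0.903209, 0.220287, -0.373834)
  k4: at (x, y) = (0.927487, -0.635481), (dx/dtau, dy/dtau) = (-0.466957, -0.931075); Gamma_xxx = 0.000000, Gamma_xxy = -0.280681, Gamma_xyy = 0.000000, Gamma_yxx = 0.000000, Gamma_yxy = 0.409655, Gamma_yyy = 0.000000; k4 = (-0.466957, -0.931075, 0.244065, -0.356213)
  Y <- Y + (h/6)(k1 + 2k2 + 2k3 + k4): x = 0.9274, y = -0.6355, dx/dtau = -0.4670, dy/dtau = -0.9311
step 2:
  k1: at (x, y) = (0.927384, -0.635521), (dx/dtau, dy/dtau) = (-0.466972, -0.931125); Gamma_xxx = 0.000000, Gamma_xxy = -0.280716, Gamma_xyy = 0.000000, Gamma_yxx = 0.000000, Gamma_yxy = 0.409635, Gamma_yyy = 0.000000; k1 = (-0.466972, -0.931125, 0.244116, -0.356226)
  k2: at (x, y) = (0.892361, -0.705355), (dx/dtau, dy/dtau) = (-0.448663, -0.957842); Gamma_xxx = 0.000000, Gamma_xxy = -0.307500, Gamma_xyy = 0.000000, Gamma_yxx = 0.000000, Gamma_yxy = 0.389026, Gamma_yyy = 0.000000; k2 = (-0.448663, -0.957842, 0.264295, -0.334366)
  k3: at (x, y) = (0.893734, -0.707359), (dx/dtau, dy/dtau) = (-0.447149, -0.956202); Gamma_xxx = 0.000000, Gamma_xxy = -0.307665, Gamma_xyy = 0.000000, Gamma_yxx = 0.000000, Gamma_yxy = 0.388729, Gamma_yyy = 0.000000; k3 = (-0.447149, -0.956202, 0.263094, -0.332414)
  k4: at (x, y) = (0.860312, -0.778951), (dx/dtau, dy/dtau) = (-0.427507, -0.980987); Gamma_xxx = 0.000000, Gamma_xxy = -0.331906, Gamma_xyy = 0.000000, Gamma_yxx = 0.000000, Gamma_yxy = 0.366574, Gamma_yyy = 0.000000; k4 = (-0.427507, -0.980987, 0.278389, -0.307467)
  Y <- Y + (h/6)(k1 + 2k2 + 2k3 + k4): x = 0.8602, y = -0.7790, dx/dtau = -0.4275, dy/dtau = -0.9811


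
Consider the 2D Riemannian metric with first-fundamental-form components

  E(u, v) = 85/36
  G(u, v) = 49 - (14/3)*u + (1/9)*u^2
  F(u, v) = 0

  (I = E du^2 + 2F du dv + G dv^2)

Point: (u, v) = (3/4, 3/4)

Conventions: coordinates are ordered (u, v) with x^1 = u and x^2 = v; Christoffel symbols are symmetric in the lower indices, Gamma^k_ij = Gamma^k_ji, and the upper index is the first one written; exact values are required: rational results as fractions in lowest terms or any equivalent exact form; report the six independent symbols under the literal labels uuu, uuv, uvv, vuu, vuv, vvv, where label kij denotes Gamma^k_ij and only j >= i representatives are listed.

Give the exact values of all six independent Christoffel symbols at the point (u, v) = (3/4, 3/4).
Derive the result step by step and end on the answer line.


E = 85/36, F = 0, G = 729/16 at the point
E_u = 0, E_v = 0, F_u = 0, F_v = 0, G_u = -9/2, G_v = 0
EG - F^2 = 6885/64;  g^inv = (64/6885) * [[729/16, 0], [0, 85/36]]
first-kind symbols [ij,l] = (1/2)(d_i g_jl + d_j g_il - d_l g_ij): [uu,u] = E_u/2 = 0, [uu,v] = F_u - E_v/2 = 0, [uv,u] = E_v/2 = 0, [uv,v] = G_u/2 = -9/4, [vv,u] = F_v - G_u/2 = 9/4, [vv,v] = G_v/2 = 0
Gamma^u_ij = (G*[ij,u] - F*[ij,v])/(EG - F^2), Gamma^v_ij = (E*[ij,v] - F*[ij,u])/(EG - F^2)

Answer: Gamma_uuu = 0, Gamma_uuv = 0, Gamma_uvv = 81/85, Gamma_vuu = 0, Gamma_vuv = -4/81, Gamma_vvv = 0


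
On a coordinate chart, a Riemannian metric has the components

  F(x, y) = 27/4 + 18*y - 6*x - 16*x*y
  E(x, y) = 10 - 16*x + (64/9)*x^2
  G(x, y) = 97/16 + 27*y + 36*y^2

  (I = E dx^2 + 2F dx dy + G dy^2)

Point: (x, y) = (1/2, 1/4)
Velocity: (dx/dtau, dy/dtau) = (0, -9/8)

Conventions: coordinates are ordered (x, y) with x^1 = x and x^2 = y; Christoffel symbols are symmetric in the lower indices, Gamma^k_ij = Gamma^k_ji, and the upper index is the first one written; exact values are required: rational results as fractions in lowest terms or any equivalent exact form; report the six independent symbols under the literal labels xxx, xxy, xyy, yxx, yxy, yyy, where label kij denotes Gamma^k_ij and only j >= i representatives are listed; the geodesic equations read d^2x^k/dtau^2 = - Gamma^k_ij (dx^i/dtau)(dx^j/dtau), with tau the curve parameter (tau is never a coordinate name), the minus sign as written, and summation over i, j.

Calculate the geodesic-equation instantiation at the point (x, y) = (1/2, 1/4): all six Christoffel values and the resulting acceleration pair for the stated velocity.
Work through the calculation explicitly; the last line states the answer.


E = 34/9, F = 25/4, G = 241/16 at the point
E_x = -80/9, E_y = 0, F_x = -10, F_y = 10, G_x = 0, G_y = 45
EG - F^2 = 2569/144;  g^inv = (144/2569) * [[241/16, -25/4], [-25/4, 34/9]]
first-kind symbols [ij,l] = (1/2)(d_i g_jl + d_j g_il - d_l g_ij): [xx,x] = E_x/2 = -40/9, [xx,y] = F_x - E_y/2 = -10, [xy,x] = E_y/2 = 0, [xy,y] = G_x/2 = 0, [yy,x] = F_y - G_x/2 = 10, [yy,y] = G_y/2 = 45/2
Gamma^x_ij = (G*[ij,x] - F*[ij,y])/(EG - F^2), Gamma^y_ij = (E*[ij,y] - F*[ij,x])/(EG - F^2)
Gamma_xxx = -640/2569, Gamma_xxy = 0, Gamma_xyy = 1440/2569, Gamma_yxx = -1440/2569, Gamma_yxy = 0, Gamma_yyy = 3240/2569
d^2x/dtau^2 = -(Gamma_xxx*(0)^2 + 2*Gamma_xxy*(0)*(-9/8) + Gamma_xyy*(-9/8)^2) = -3645/5138
d^2y/dtau^2 = -(Gamma_yxx*(0)^2 + 2*Gamma_yxy*(0)*(-9/8) + Gamma_yyy*(-9/8)^2) = -32805/20552

Answer: Gamma_xxx = -640/2569, Gamma_xxy = 0, Gamma_xyy = 1440/2569, Gamma_yxx = -1440/2569, Gamma_yxy = 0, Gamma_yyy = 3240/2569; accelerations (d^2x/dtau^2, d^2y/dtau^2) = (-3645/5138, -32805/20552)


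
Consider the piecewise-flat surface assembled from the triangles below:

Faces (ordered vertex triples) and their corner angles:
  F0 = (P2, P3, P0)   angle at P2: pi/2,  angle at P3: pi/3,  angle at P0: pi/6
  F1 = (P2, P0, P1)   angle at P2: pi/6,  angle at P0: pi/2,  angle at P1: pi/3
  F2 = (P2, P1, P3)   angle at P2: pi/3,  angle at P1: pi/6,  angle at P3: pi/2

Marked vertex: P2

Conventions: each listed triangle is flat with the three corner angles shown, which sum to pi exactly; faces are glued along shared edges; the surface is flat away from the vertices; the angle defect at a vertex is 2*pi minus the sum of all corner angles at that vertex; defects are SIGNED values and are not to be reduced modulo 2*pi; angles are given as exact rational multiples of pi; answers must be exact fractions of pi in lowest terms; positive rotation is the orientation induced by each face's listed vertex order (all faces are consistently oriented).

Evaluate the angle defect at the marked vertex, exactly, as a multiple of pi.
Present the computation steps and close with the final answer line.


Sum of corner angles at P2: pi
defect = 2*pi - pi

Answer: defect(P2) = pi


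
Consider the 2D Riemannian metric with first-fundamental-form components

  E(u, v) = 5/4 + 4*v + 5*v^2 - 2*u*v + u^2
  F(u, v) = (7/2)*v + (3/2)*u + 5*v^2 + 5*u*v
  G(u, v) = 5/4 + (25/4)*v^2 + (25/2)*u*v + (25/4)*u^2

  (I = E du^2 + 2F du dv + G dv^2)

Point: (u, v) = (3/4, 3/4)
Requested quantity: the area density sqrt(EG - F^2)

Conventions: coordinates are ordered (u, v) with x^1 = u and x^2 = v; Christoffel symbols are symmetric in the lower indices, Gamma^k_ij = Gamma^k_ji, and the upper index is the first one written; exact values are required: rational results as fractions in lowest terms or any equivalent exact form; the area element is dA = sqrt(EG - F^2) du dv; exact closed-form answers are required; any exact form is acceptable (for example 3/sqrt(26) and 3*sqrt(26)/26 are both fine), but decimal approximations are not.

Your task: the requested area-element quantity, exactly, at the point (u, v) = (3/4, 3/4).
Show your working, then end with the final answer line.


E = 13/2, F = 75/8, G = 245/16; EG - F^2 = 745/64

Answer: sqrt(EG - F^2) = sqrt(745)/8


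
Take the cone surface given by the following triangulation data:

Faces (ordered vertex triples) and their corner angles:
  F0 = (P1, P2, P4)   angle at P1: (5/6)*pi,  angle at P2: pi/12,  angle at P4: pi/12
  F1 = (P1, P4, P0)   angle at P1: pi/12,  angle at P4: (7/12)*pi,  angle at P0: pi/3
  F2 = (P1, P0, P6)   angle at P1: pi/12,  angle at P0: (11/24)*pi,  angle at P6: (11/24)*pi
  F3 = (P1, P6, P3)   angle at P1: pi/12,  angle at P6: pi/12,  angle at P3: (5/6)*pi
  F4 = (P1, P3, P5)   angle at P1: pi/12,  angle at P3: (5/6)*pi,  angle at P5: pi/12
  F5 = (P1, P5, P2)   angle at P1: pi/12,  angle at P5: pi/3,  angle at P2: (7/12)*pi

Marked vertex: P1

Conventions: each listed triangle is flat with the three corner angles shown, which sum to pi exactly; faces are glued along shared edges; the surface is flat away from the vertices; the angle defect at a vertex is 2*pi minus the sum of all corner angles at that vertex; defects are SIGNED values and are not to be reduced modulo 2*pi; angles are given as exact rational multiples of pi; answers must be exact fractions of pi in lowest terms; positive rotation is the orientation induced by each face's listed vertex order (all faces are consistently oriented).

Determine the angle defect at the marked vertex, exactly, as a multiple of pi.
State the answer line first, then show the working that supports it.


Answer: defect(P1) = (3/4)*pi

Sum of corner angles at P1: (5/4)*pi
defect = 2*pi - (5/4)*pi


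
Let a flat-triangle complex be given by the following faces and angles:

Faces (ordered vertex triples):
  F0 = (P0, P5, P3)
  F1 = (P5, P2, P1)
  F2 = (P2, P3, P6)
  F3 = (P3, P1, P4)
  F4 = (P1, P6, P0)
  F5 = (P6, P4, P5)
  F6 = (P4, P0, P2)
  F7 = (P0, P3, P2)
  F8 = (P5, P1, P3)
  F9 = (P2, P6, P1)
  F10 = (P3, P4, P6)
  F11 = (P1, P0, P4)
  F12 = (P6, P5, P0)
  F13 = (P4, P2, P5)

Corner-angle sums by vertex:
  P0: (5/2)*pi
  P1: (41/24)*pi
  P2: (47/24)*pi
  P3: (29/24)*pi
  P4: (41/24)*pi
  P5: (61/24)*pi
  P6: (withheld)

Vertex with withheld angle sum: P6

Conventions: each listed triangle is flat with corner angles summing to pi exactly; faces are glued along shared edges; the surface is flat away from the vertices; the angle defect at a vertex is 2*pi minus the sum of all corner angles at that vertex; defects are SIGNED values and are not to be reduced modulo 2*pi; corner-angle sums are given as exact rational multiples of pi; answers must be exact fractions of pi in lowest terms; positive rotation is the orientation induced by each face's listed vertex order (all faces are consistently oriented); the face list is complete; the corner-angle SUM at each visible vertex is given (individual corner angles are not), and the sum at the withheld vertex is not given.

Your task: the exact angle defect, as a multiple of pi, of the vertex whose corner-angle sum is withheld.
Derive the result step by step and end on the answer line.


V = 7, E = 21, F = 14; chi = V - E + F = 0
Gauss-Bonnet: total defect = 2*pi*chi = 0; visible defects sum to (3/8)*pi

Answer: defect(P6) = (-3/8)*pi


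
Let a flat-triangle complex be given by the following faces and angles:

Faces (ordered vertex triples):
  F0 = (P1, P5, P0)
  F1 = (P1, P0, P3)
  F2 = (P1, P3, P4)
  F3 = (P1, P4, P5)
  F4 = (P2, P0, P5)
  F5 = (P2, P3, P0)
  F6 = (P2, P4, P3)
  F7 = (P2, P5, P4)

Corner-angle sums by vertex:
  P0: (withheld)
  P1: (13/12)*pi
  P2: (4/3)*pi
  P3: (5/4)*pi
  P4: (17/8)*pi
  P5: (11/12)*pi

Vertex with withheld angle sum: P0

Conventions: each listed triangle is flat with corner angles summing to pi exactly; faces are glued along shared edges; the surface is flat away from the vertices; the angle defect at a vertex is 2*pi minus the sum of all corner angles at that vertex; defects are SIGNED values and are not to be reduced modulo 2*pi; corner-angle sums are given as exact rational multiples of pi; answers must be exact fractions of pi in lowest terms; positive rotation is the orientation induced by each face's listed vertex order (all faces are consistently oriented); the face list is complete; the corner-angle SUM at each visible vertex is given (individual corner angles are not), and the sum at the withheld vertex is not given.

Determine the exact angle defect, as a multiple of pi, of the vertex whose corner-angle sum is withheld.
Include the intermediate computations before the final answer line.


V = 6, E = 12, F = 8; chi = V - E + F = 2
Gauss-Bonnet: total defect = 2*pi*chi = 4*pi; visible defects sum to (79/24)*pi

Answer: defect(P0) = (17/24)*pi


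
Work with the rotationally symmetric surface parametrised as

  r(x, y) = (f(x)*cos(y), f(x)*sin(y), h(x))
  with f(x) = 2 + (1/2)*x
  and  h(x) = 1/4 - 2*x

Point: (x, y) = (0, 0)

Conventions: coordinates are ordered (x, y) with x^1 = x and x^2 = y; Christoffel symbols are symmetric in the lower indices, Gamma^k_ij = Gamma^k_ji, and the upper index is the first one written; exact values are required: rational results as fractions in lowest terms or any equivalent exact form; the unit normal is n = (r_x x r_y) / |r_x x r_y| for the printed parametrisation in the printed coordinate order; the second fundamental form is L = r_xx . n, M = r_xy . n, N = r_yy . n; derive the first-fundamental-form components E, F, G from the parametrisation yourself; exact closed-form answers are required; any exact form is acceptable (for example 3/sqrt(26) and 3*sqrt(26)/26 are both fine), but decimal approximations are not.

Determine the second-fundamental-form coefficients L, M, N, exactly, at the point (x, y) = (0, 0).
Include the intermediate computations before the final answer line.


f = 2, f' = 1/2, f'' = 0, h' = -2, h'' = 0
E = 17/4, F = 0, G = 4; answer radicand W^2 = 17/4
unnormalised second-form numerators: l = 0, m = 0, n = -4; L = l/sqrt(17/4), and similarly M = m/sqrt(W^2), N = n/sqrt(W^2)

Answer: L = 0, M = 0, N = -8*sqrt(17)/17


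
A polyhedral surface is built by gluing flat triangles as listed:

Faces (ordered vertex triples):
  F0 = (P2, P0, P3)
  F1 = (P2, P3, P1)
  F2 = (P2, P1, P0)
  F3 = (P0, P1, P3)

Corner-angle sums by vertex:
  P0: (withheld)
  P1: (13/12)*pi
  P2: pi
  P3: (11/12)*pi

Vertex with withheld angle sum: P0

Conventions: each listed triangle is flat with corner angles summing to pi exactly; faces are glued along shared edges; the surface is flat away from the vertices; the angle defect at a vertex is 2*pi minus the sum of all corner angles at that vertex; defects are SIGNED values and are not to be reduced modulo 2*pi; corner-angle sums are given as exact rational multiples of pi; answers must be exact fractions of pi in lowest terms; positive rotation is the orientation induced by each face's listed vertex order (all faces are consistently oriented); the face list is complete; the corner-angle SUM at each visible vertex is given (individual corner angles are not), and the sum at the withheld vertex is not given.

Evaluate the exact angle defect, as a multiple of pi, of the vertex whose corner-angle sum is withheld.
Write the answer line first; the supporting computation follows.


Answer: defect(P0) = pi

V = 4, E = 6, F = 4; chi = V - E + F = 2
Gauss-Bonnet: total defect = 2*pi*chi = 4*pi; visible defects sum to 3*pi


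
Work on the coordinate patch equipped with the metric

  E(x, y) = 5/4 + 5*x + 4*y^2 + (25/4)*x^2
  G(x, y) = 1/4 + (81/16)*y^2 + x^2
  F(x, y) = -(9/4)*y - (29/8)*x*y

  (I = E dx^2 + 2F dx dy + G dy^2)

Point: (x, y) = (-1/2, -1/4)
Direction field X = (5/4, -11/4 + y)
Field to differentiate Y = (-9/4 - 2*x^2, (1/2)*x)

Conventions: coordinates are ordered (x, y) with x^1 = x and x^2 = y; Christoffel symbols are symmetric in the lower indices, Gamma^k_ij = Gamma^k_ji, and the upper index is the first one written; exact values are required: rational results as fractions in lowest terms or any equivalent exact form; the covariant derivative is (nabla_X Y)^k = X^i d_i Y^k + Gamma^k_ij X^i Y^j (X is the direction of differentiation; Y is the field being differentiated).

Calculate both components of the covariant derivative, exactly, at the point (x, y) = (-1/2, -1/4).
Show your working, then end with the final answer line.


E = 9/16, F = 7/64, G = 209/256 at the point
E_x = -5/4, E_y = -2, F_x = 29/32, F_y = -7/16, G_x = -1, G_y = -81/32
EG - F^2 = 229/512;  g^inv = (512/229) * [[209/256, -7/64], [-7/64, 9/16]]
first-kind symbols [ij,l] = (1/2)(d_i g_jl + d_j g_il - d_l g_ij): [xx,x] = E_x/2 = -5/8, [xx,y] = F_x - E_y/2 = 61/32, [xy,x] = E_y/2 = -1, [xy,y] = G_x/2 = -1/2, [yy,x] = F_y - G_x/2 = 1/16, [yy,y] = G_y/2 = -81/64
Gamma^x_ij = (G*[ij,x] - F*[ij,y])/(EG - F^2), Gamma^y_ij = (E*[ij,y] - F*[ij,x])/(EG - F^2)
Gamma_xxx = -368/229, Gamma_xxy = -390/229, Gamma_xyy = 97/229, Gamma_yxx = 584/229, Gamma_yxy = -88/229, Gamma_yyy = -368/229
X = (5/4, -3), Y = (-11/4, -1/4) at the point

Answer: (nabla_X Y)^x = -9483/1832, (nabla_X Y)^y = -22711/1832


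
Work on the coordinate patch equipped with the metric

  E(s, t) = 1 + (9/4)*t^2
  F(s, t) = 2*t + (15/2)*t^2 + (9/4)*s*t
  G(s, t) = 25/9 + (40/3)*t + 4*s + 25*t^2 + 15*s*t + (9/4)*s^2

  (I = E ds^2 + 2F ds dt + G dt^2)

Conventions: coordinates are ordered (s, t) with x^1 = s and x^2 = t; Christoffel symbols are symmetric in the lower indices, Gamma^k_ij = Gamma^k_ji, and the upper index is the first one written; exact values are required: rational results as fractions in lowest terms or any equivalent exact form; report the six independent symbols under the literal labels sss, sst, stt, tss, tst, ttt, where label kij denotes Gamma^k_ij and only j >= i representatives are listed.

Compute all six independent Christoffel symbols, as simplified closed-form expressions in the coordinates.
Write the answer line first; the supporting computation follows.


Answer: Gamma_sss = 0, Gamma_sst = 81*t/(81*s^2 + 540*s*t + 144*s + 981*t^2 + 480*t + 100), Gamma_stt = 270*t/(81*s^2 + 540*s*t + 144*s + 981*t^2 + 480*t + 100), Gamma_tss = 0, Gamma_tst = (81*s + 270*t + 72)/(81*s^2 + 540*s*t + 144*s + 981*t^2 + 480*t + 100), Gamma_ttt = (270*s + 900*t + 240)/(81*s^2 + 540*s*t + 144*s + 981*t^2 + 480*t + 100)

E = 1 + (9/4)*t^2; F = 2*t + (15/2)*t^2 + (9/4)*s*t; G = 25/9 + (40/3)*t + 4*s + 25*t^2 + 15*s*t + (9/4)*s^2
Gamma^k_ij = (1/2) g^{kl} (d_i g_jl + d_j g_il - d_l g_ij), with g^inv = (1/(EG-F^2)) [[G, -F], [-F, E]]
first partials: E_s = 0, E_t = (9/2)*t, F_s = (9/4)*t, F_t = 2 + 15*t + (9/4)*s, G_s = 4 + 15*t + (9/2)*s, G_t = 40/3 + 50*t + 15*s
D = EG - F^2 = 25/9 + (40/3)*t + 4*s + (109/4)*t^2 + 15*s*t + (9/4)*s^2
expanded: Gamma^s_ss = (G E_s - 2F F_s + F E_t)/(2D), Gamma^s_st = (G E_t - F G_s)/(2D), Gamma^s_tt = (2G F_t - G G_s - F G_t)/(2D), Gamma^t_ss = (2E F_s - E E_t - F E_s)/(2D), Gamma^t_st = (E G_s - F E_t)/(2D), Gamma^t_tt = (E G_t - 2F F_t + F G_s)/(2D); substitute and cancel common factors


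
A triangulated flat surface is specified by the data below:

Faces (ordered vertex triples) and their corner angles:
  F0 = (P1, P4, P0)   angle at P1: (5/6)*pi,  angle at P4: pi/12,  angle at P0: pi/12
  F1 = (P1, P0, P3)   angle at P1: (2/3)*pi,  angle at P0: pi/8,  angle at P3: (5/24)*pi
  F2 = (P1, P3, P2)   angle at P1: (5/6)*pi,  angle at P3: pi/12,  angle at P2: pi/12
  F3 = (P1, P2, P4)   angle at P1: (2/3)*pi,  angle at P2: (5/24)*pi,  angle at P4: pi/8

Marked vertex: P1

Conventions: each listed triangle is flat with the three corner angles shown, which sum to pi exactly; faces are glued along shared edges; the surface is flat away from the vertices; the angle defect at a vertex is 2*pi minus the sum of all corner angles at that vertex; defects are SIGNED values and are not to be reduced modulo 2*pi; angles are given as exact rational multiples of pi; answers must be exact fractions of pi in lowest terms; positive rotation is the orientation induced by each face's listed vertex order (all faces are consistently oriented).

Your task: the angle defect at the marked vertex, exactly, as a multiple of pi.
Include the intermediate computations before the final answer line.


Sum of corner angles at P1: 3*pi
defect = 2*pi - 3*pi

Answer: defect(P1) = -pi


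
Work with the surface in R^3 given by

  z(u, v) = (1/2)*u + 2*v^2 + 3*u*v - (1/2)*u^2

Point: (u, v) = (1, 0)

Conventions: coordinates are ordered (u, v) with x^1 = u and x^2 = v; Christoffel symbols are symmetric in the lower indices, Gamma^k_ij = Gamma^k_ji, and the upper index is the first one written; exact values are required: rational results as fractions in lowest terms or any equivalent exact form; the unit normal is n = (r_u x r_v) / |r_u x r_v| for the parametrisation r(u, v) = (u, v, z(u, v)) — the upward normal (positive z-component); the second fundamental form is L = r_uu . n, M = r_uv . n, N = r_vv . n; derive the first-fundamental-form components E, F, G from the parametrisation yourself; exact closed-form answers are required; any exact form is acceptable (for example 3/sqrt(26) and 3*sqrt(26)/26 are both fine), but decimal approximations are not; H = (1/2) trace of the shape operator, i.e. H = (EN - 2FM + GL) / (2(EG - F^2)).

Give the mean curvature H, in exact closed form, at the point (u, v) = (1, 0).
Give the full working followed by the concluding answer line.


z_u = -1/2, z_v = 3, z_uu = -1, z_uv = 3, z_vv = 4
E = 5/4, F = -3/2, G = 10; answer radicand W^2 = 41/4
unnormalised second-form numerators: l = -1, m = 3, n = 4; L = l/sqrt(41/4), and similarly M = m/sqrt(W^2), N = n/sqrt(W^2)
H = (E*n - 2*F*m + G*l) / (2*(EG - F^2)*sqrt(W^2)); E*n - 2*F*m + G*l = 4, EG - F^2 = 41/4, so H = (8/41)/sqrt(41/4)

Answer: H = 16*sqrt(41)/1681


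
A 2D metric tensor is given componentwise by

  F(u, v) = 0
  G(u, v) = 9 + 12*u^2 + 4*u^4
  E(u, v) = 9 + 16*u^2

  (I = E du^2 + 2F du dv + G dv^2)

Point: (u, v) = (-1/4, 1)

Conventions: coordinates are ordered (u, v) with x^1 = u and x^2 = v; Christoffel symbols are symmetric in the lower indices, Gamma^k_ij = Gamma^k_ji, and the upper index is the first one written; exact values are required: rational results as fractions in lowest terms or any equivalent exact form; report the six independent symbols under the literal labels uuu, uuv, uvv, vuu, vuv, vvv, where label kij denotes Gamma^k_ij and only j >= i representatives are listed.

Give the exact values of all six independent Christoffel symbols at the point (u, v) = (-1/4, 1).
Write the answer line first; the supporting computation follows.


Answer: Gamma_uuu = -2/5, Gamma_uuv = 0, Gamma_uvv = 5/16, Gamma_vuu = 0, Gamma_vuv = -8/25, Gamma_vvv = 0

E = 10, F = 0, G = 625/64 at the point
E_u = -8, E_v = 0, F_u = 0, F_v = 0, G_u = -25/4, G_v = 0
EG - F^2 = 3125/32;  g^inv = (32/3125) * [[625/64, 0], [0, 10]]
first-kind symbols [ij,l] = (1/2)(d_i g_jl + d_j g_il - d_l g_ij): [uu,u] = E_u/2 = -4, [uu,v] = F_u - E_v/2 = 0, [uv,u] = E_v/2 = 0, [uv,v] = G_u/2 = -25/8, [vv,u] = F_v - G_u/2 = 25/8, [vv,v] = G_v/2 = 0
Gamma^u_ij = (G*[ij,u] - F*[ij,v])/(EG - F^2), Gamma^v_ij = (E*[ij,v] - F*[ij,u])/(EG - F^2)


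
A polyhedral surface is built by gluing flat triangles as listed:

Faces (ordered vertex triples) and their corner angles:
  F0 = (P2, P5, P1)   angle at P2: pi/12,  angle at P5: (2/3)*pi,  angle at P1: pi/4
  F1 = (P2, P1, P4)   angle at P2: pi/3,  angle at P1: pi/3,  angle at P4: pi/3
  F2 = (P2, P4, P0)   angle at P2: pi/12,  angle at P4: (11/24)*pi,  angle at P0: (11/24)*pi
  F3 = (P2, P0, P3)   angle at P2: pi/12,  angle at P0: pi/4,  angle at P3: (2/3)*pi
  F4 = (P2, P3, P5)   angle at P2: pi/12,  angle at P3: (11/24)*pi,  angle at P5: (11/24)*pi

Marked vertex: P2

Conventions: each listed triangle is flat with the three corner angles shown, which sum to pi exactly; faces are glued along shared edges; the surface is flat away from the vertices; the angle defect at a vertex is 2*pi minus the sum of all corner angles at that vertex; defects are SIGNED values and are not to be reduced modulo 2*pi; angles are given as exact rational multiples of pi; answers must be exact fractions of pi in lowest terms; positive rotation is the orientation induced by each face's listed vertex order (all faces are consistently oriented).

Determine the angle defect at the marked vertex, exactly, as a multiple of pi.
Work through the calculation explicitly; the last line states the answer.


Sum of corner angles at P2: (2/3)*pi
defect = 2*pi - (2/3)*pi

Answer: defect(P2) = (4/3)*pi


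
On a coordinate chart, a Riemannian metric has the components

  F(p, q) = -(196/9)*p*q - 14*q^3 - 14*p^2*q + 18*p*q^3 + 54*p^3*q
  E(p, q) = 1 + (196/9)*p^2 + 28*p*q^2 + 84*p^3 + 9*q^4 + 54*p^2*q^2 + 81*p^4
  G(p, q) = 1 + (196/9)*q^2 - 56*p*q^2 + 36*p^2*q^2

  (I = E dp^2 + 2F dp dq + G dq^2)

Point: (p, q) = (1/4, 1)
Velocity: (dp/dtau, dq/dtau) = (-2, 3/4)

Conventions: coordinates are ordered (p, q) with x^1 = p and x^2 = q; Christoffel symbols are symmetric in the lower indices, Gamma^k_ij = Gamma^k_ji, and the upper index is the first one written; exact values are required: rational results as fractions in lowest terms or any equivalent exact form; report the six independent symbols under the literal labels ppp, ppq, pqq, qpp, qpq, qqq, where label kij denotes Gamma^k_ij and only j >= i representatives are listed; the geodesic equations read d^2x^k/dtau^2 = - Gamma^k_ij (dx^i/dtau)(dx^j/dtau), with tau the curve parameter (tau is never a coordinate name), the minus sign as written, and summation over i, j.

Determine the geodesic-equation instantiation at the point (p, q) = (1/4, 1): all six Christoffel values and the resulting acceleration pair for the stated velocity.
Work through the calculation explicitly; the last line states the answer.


E = 53833/2304, F = -4313/288, G = 397/36 at the point
E_p = 12485/144, E_q = 227/4, F_p = -47/72, F_q = -9785/288, G_p = -38, G_q = 361/18
EG - F^2 = 76937/2304;  g^inv = (2304/76937) * [[397/36, 4313/288], [4313/288, 53833/2304]]
first-kind symbols [ij,l] = (1/2)(d_i g_jl + d_j g_il - d_l g_ij): [pp,p] = E_p/2 = 12485/288, [pp,q] = F_p - E_q/2 = -1045/36, [pq,p] = E_q/2 = 227/8, [pq,q] = G_p/2 = -19, [qq,p] = F_q - G_p/2 = -4313/288, [qq,q] = G_q/2 = 361/36
Gamma^p_ij = (G*[ij,p] - F*[ij,q])/(EG - F^2), Gamma^q_ij = (E*[ij,q] - F*[ij,p])/(EG - F^2)
Gamma_ppp = 99880/76937, Gamma_ppq = 65376/76937, Gamma_pqq = -34504/76937, Gamma_qpp = -66880/76937, Gamma_qpq = -43776/76937, Gamma_qqq = 23104/76937
d^2p/dtau^2 = -(Gamma_ppp*(-2)^2 + 2*Gamma_ppq*(-2)*(3/4) + Gamma_pqq*(3/4)^2) = -367967/153874
d^2q/dtau^2 = -(Gamma_qpp*(-2)^2 + 2*Gamma_qpq*(-2)*(3/4) + Gamma_qqq*(3/4)^2) = 123196/76937

Answer: Gamma_ppp = 99880/76937, Gamma_ppq = 65376/76937, Gamma_pqq = -34504/76937, Gamma_qpp = -66880/76937, Gamma_qpq = -43776/76937, Gamma_qqq = 23104/76937; accelerations (d^2p/dtau^2, d^2q/dtau^2) = (-367967/153874, 123196/76937)


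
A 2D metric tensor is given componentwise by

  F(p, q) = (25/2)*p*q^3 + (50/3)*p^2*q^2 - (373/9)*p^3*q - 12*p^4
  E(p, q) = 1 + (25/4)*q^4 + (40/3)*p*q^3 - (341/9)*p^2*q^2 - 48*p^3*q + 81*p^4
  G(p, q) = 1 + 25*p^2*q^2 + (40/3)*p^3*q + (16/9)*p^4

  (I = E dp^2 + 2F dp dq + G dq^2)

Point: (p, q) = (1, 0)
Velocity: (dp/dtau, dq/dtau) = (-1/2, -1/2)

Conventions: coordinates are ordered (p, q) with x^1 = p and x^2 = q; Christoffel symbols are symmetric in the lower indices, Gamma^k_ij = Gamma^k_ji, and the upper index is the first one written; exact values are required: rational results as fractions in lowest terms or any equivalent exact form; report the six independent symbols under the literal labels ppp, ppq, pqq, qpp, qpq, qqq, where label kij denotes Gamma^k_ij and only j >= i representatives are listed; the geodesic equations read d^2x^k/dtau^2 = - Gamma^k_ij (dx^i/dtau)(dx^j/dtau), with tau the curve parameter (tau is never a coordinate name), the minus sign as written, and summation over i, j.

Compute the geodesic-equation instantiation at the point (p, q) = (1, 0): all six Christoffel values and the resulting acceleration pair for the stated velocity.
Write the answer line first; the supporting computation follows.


Answer: Gamma_ppp = 729/377, Gamma_ppq = -108/377, Gamma_pqq = -405/754, Gamma_qpp = -108/377, Gamma_qpq = 16/377, Gamma_qqq = 30/377; accelerations (d^2p/dtau^2, d^2q/dtau^2) = (-621/3016, 23/754)

E = 82, F = -12, G = 25/9 at the point
E_p = 324, E_q = -48, F_p = -48, F_q = -373/9, G_p = 64/9, G_q = 40/3
EG - F^2 = 754/9;  g^inv = (9/754) * [[25/9, 12], [12, 82]]
first-kind symbols [ij,l] = (1/2)(d_i g_jl + d_j g_il - d_l g_ij): [pp,p] = E_p/2 = 162, [pp,q] = F_p - E_q/2 = -24, [pq,p] = E_q/2 = -24, [pq,q] = G_p/2 = 32/9, [qq,p] = F_q - G_p/2 = -45, [qq,q] = G_q/2 = 20/3
Gamma^p_ij = (G*[ij,p] - F*[ij,q])/(EG - F^2), Gamma^q_ij = (E*[ij,q] - F*[ij,p])/(EG - F^2)
Gamma_ppp = 729/377, Gamma_ppq = -108/377, Gamma_pqq = -405/754, Gamma_qpp = -108/377, Gamma_qpq = 16/377, Gamma_qqq = 30/377
d^2p/dtau^2 = -(Gamma_ppp*(-1/2)^2 + 2*Gamma_ppq*(-1/2)*(-1/2) + Gamma_pqq*(-1/2)^2) = -621/3016
d^2q/dtau^2 = -(Gamma_qpp*(-1/2)^2 + 2*Gamma_qpq*(-1/2)*(-1/2) + Gamma_qqq*(-1/2)^2) = 23/754


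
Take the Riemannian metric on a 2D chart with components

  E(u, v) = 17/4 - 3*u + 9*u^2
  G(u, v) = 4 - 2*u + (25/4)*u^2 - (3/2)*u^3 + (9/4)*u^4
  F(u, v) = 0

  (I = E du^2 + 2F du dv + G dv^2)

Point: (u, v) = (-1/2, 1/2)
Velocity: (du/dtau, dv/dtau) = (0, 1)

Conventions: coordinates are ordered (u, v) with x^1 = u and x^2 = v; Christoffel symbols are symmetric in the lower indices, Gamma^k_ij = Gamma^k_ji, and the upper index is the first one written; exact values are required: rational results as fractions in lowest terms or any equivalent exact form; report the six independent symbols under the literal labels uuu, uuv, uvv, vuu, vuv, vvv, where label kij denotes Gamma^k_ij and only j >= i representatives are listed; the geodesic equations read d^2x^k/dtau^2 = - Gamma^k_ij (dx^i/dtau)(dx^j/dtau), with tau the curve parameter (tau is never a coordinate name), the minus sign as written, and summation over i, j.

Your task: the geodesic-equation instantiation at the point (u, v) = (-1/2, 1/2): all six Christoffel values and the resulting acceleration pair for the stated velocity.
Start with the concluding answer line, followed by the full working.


Answer: Gamma_uuu = -3/4, Gamma_uuv = 0, Gamma_uvv = 21/32, Gamma_vuu = 0, Gamma_vuv = -16/21, Gamma_vvv = 0; accelerations (d^2u/dtau^2, d^2v/dtau^2) = (-21/32, 0)

E = 8, F = 0, G = 441/64 at the point
E_u = -12, E_v = 0, F_u = 0, F_v = 0, G_u = -21/2, G_v = 0
EG - F^2 = 441/8;  g^inv = (8/441) * [[441/64, 0], [0, 8]]
first-kind symbols [ij,l] = (1/2)(d_i g_jl + d_j g_il - d_l g_ij): [uu,u] = E_u/2 = -6, [uu,v] = F_u - E_v/2 = 0, [uv,u] = E_v/2 = 0, [uv,v] = G_u/2 = -21/4, [vv,u] = F_v - G_u/2 = 21/4, [vv,v] = G_v/2 = 0
Gamma^u_ij = (G*[ij,u] - F*[ij,v])/(EG - F^2), Gamma^v_ij = (E*[ij,v] - F*[ij,u])/(EG - F^2)
Gamma_uuu = -3/4, Gamma_uuv = 0, Gamma_uvv = 21/32, Gamma_vuu = 0, Gamma_vuv = -16/21, Gamma_vvv = 0
d^2u/dtau^2 = -(Gamma_uuu*(0)^2 + 2*Gamma_uuv*(0)*(1) + Gamma_uvv*(1)^2) = -21/32
d^2v/dtau^2 = -(Gamma_vuu*(0)^2 + 2*Gamma_vuv*(0)*(1) + Gamma_vvv*(1)^2) = 0
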